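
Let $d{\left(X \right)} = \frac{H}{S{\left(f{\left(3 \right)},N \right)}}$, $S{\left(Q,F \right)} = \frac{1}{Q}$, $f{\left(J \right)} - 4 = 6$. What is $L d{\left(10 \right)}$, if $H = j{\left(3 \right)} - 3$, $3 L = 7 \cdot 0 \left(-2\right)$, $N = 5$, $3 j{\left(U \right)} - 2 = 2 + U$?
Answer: $0$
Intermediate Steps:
$f{\left(J \right)} = 10$ ($f{\left(J \right)} = 4 + 6 = 10$)
$j{\left(U \right)} = \frac{4}{3} + \frac{U}{3}$ ($j{\left(U \right)} = \frac{2}{3} + \frac{2 + U}{3} = \frac{2}{3} + \left(\frac{2}{3} + \frac{U}{3}\right) = \frac{4}{3} + \frac{U}{3}$)
$L = 0$ ($L = \frac{7 \cdot 0 \left(-2\right)}{3} = \frac{0 \left(-2\right)}{3} = \frac{1}{3} \cdot 0 = 0$)
$H = - \frac{2}{3}$ ($H = \left(\frac{4}{3} + \frac{1}{3} \cdot 3\right) - 3 = \left(\frac{4}{3} + 1\right) - 3 = \frac{7}{3} - 3 = - \frac{2}{3} \approx -0.66667$)
$d{\left(X \right)} = - \frac{20}{3}$ ($d{\left(X \right)} = - \frac{2}{3 \cdot \frac{1}{10}} = - \frac{2 \frac{1}{\frac{1}{10}}}{3} = \left(- \frac{2}{3}\right) 10 = - \frac{20}{3}$)
$L d{\left(10 \right)} = 0 \left(- \frac{20}{3}\right) = 0$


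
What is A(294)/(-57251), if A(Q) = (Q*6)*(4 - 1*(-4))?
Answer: -14112/57251 ≈ -0.24649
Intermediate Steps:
A(Q) = 48*Q (A(Q) = (6*Q)*(4 + 4) = (6*Q)*8 = 48*Q)
A(294)/(-57251) = (48*294)/(-57251) = 14112*(-1/57251) = -14112/57251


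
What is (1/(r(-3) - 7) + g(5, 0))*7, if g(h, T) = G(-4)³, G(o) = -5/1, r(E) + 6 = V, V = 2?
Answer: -9632/11 ≈ -875.64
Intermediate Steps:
r(E) = -4 (r(E) = -6 + 2 = -4)
G(o) = -5 (G(o) = -5*1 = -5)
g(h, T) = -125 (g(h, T) = (-5)³ = -125)
(1/(r(-3) - 7) + g(5, 0))*7 = (1/(-4 - 7) - 125)*7 = (1/(-11) - 125)*7 = (-1/11 - 125)*7 = -1376/11*7 = -9632/11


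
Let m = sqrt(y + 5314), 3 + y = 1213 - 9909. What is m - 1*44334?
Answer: -44334 + I*sqrt(3385) ≈ -44334.0 + 58.181*I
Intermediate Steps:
y = -8699 (y = -3 + (1213 - 9909) = -3 - 8696 = -8699)
m = I*sqrt(3385) (m = sqrt(-8699 + 5314) = sqrt(-3385) = I*sqrt(3385) ≈ 58.181*I)
m - 1*44334 = I*sqrt(3385) - 1*44334 = I*sqrt(3385) - 44334 = -44334 + I*sqrt(3385)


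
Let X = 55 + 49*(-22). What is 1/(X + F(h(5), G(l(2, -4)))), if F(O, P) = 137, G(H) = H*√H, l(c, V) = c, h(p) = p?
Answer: -1/886 ≈ -0.0011287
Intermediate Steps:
G(H) = H^(3/2)
X = -1023 (X = 55 - 1078 = -1023)
1/(X + F(h(5), G(l(2, -4)))) = 1/(-1023 + 137) = 1/(-886) = -1/886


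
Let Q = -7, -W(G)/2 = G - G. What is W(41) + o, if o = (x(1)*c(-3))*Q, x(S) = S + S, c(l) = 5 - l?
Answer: -112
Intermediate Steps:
W(G) = 0 (W(G) = -2*(G - G) = -2*0 = 0)
x(S) = 2*S
o = -112 (o = ((2*1)*(5 - 1*(-3)))*(-7) = (2*(5 + 3))*(-7) = (2*8)*(-7) = 16*(-7) = -112)
W(41) + o = 0 - 112 = -112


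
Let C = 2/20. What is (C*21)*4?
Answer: 42/5 ≈ 8.4000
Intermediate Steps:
C = ⅒ (C = 2*(1/20) = ⅒ ≈ 0.10000)
(C*21)*4 = ((⅒)*21)*4 = (21/10)*4 = 42/5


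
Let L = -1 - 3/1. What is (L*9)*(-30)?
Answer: 1080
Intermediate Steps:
L = -4 (L = -1 - 3*1 = -1 - 3 = -4)
(L*9)*(-30) = -4*9*(-30) = -36*(-30) = 1080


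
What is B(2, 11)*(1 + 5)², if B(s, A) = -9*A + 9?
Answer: -3240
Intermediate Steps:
B(s, A) = 9 - 9*A
B(2, 11)*(1 + 5)² = (9 - 9*11)*(1 + 5)² = (9 - 99)*6² = -90*36 = -3240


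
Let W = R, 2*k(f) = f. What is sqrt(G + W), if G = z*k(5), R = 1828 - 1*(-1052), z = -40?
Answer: 2*sqrt(695) ≈ 52.726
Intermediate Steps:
k(f) = f/2
R = 2880 (R = 1828 + 1052 = 2880)
W = 2880
G = -100 (G = -20*5 = -40*5/2 = -100)
sqrt(G + W) = sqrt(-100 + 2880) = sqrt(2780) = 2*sqrt(695)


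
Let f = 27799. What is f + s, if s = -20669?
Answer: 7130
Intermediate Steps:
f + s = 27799 - 20669 = 7130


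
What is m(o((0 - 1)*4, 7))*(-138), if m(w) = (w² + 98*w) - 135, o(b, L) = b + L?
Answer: -23184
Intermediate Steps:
o(b, L) = L + b
m(w) = -135 + w² + 98*w
m(o((0 - 1)*4, 7))*(-138) = (-135 + (7 + (0 - 1)*4)² + 98*(7 + (0 - 1)*4))*(-138) = (-135 + (7 - 1*4)² + 98*(7 - 1*4))*(-138) = (-135 + (7 - 4)² + 98*(7 - 4))*(-138) = (-135 + 3² + 98*3)*(-138) = (-135 + 9 + 294)*(-138) = 168*(-138) = -23184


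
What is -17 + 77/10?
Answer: -93/10 ≈ -9.3000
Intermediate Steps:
-17 + 77/10 = -93/10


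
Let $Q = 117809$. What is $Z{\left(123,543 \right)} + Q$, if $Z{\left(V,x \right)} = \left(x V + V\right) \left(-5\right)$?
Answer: $-216751$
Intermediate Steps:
$Z{\left(V,x \right)} = - 5 V - 5 V x$ ($Z{\left(V,x \right)} = \left(V x + V\right) \left(-5\right) = \left(V + V x\right) \left(-5\right) = - 5 V - 5 V x$)
$Z{\left(123,543 \right)} + Q = \left(-5\right) 123 \left(1 + 543\right) + 117809 = \left(-5\right) 123 \cdot 544 + 117809 = -334560 + 117809 = -216751$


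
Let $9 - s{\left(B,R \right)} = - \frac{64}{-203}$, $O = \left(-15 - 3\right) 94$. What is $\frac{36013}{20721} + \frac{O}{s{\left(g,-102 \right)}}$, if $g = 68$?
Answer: $- \frac{7053675277}{36531123} \approx -193.09$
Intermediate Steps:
$O = -1692$ ($O = \left(-18\right) 94 = -1692$)
$s{\left(B,R \right)} = \frac{1763}{203}$ ($s{\left(B,R \right)} = 9 - - \frac{64}{-203} = 9 - \left(-64\right) \left(- \frac{1}{203}\right) = 9 - \frac{64}{203} = \frac{1763}{203}$)
$\frac{36013}{20721} + \frac{O}{s{\left(g,-102 \right)}} = \frac{36013}{20721} - \frac{1692}{\frac{1763}{203}} = 36013 \cdot \frac{1}{20721} - \frac{343476}{1763} = \frac{36013}{20721} - \frac{343476}{1763} = - \frac{7053675277}{36531123}$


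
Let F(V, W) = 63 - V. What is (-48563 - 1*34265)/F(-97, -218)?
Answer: -20707/40 ≈ -517.67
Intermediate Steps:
(-48563 - 1*34265)/F(-97, -218) = (-48563 - 1*34265)/(63 - 1*(-97)) = (-48563 - 34265)/(63 + 97) = -82828/160 = -82828*1/160 = -20707/40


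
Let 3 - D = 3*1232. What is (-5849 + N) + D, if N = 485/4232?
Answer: -40381259/4232 ≈ -9541.9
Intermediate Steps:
N = 485/4232 (N = 485*(1/4232) = 485/4232 ≈ 0.11460)
D = -3693 (D = 3 - 3*1232 = 3 - 1*3696 = 3 - 3696 = -3693)
(-5849 + N) + D = (-5849 + 485/4232) - 3693 = -24752483/4232 - 3693 = -40381259/4232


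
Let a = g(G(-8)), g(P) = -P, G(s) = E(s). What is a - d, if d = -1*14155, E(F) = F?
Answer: 14163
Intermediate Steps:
G(s) = s
d = -14155
a = 8 (a = -1*(-8) = 8)
a - d = 8 - 1*(-14155) = 8 + 14155 = 14163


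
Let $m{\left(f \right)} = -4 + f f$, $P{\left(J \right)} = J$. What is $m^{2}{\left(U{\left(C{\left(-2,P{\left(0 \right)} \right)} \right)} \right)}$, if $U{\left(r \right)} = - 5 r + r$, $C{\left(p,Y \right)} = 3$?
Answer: $19600$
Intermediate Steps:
$U{\left(r \right)} = - 4 r$
$m{\left(f \right)} = -4 + f^{2}$
$m^{2}{\left(U{\left(C{\left(-2,P{\left(0 \right)} \right)} \right)} \right)} = \left(-4 + \left(\left(-4\right) 3\right)^{2}\right)^{2} = \left(-4 + \left(-12\right)^{2}\right)^{2} = \left(-4 + 144\right)^{2} = 140^{2} = 19600$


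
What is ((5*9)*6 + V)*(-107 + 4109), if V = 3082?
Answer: 13414704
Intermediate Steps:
((5*9)*6 + V)*(-107 + 4109) = ((5*9)*6 + 3082)*(-107 + 4109) = (45*6 + 3082)*4002 = (270 + 3082)*4002 = 3352*4002 = 13414704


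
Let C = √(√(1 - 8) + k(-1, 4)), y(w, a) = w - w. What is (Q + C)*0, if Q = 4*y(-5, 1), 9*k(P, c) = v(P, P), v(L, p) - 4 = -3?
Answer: 0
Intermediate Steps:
v(L, p) = 1 (v(L, p) = 4 - 3 = 1)
y(w, a) = 0
k(P, c) = ⅑ (k(P, c) = (⅑)*1 = ⅑)
C = √(⅑ + I*√7) (C = √(√(1 - 8) + ⅑) = √(√(-7) + ⅑) = √(I*√7 + ⅑) = √(⅑ + I*√7) ≈ 1.1746 + 1.1263*I)
Q = 0 (Q = 4*0 = 0)
(Q + C)*0 = (0 + √(1 + 9*I*√7)/3)*0 = (√(1 + 9*I*√7)/3)*0 = 0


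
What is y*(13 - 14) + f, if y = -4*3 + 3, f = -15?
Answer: -6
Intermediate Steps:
y = -9 (y = -12 + 3 = -9)
y*(13 - 14) + f = -9*(13 - 14) - 15 = -9*(-1) - 15 = 9 - 15 = -6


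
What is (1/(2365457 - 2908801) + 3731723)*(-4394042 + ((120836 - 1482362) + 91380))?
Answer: -2871190068859956417/135836 ≈ -2.1137e+13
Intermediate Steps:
(1/(2365457 - 2908801) + 3731723)*(-4394042 + ((120836 - 1482362) + 91380)) = (1/(-543344) + 3731723)*(-4394042 + (-1361526 + 91380)) = (-1/543344 + 3731723)*(-4394042 - 1270146) = (2027609301711/543344)*(-5664188) = -2871190068859956417/135836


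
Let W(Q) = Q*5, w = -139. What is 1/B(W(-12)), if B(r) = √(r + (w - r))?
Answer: -I*√139/139 ≈ -0.084819*I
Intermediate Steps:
W(Q) = 5*Q
B(r) = I*√139 (B(r) = √(r + (-139 - r)) = √(-139) = I*√139)
1/B(W(-12)) = 1/(I*√139) = -I*√139/139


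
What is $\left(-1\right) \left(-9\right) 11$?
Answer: $99$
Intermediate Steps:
$\left(-1\right) \left(-9\right) 11 = 9 \cdot 11 = 99$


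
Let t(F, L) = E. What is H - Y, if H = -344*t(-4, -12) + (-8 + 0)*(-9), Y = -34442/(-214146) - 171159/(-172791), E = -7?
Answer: 5095755522358/2055694527 ≈ 2478.8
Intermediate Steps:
t(F, L) = -7
Y = 2366904602/2055694527 (Y = -34442*(-1/214146) - 171159*(-1/172791) = 17221/107073 + 57053/57597 = 2366904602/2055694527 ≈ 1.1514)
H = 2480 (H = -344*(-7) + (-8 + 0)*(-9) = 2408 - 8*(-9) = 2408 + 72 = 2480)
H - Y = 2480 - 1*2366904602/2055694527 = 2480 - 2366904602/2055694527 = 5095755522358/2055694527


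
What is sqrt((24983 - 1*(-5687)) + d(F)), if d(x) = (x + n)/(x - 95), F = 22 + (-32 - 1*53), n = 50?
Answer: sqrt(765647934)/158 ≈ 175.13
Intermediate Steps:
F = -63 (F = 22 + (-32 - 53) = 22 - 85 = -63)
d(x) = (50 + x)/(-95 + x) (d(x) = (x + 50)/(x - 95) = (50 + x)/(-95 + x))
sqrt((24983 - 1*(-5687)) + d(F)) = sqrt((24983 - 1*(-5687)) + (50 - 63)/(-95 - 63)) = sqrt((24983 + 5687) - 13/(-158)) = sqrt(30670 - 1/158*(-13)) = sqrt(30670 + 13/158) = sqrt(4845873/158) = sqrt(765647934)/158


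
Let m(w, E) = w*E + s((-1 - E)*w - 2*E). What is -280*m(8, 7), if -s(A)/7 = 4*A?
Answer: -627200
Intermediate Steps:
s(A) = -28*A
m(w, E) = 56*E + E*w - 28*w*(-1 - E) (m(w, E) = w*E - 28*((-1 - E)*w - 2*E) = E*w - 28*(w*(-1 - E) - 2*E) = E*w - 28*(-2*E + w*(-1 - E)) = E*w + (56*E - 28*w*(-1 - E)) = 56*E + E*w - 28*w*(-1 - E))
-280*m(8, 7) = -280*(28*8 + 56*7 + 29*7*8) = -280*(224 + 392 + 1624) = -280*2240 = -627200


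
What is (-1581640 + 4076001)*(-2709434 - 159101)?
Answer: -7155161831135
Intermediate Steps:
(-1581640 + 4076001)*(-2709434 - 159101) = 2494361*(-2868535) = -7155161831135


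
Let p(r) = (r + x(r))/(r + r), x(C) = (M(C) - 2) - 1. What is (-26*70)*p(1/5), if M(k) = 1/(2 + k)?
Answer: 117390/11 ≈ 10672.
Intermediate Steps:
x(C) = -3 + 1/(2 + C) (x(C) = (1/(2 + C) - 2) - 1 = (-2 + 1/(2 + C)) - 1 = -3 + 1/(2 + C))
p(r) = (r + (-5 - 3*r)/(2 + r))/(2*r) (p(r) = (r + (-5 - 3*r)/(2 + r))/(r + r) = (r + (-5 - 3*r)/(2 + r))/((2*r)) = (r + (-5 - 3*r)/(2 + r))*(1/(2*r)) = (r + (-5 - 3*r)/(2 + r))/(2*r))
(-26*70)*p(1/5) = (-26*70)*((-5 + (1/5)**2 - 1/5)/(2*(1/5)*(2 + 1/5))) = -910*(-5 + (1/5)**2 - 1*1/5)/(1/5*(2 + 1/5)) = -910*5*(-5 + 1/25 - 1/5)/11/5 = -910*5*5*(-129)/(11*25) = -1820*(-129/22) = 117390/11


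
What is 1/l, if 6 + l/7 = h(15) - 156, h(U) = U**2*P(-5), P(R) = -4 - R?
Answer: 1/441 ≈ 0.0022676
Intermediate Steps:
h(U) = U**2 (h(U) = U**2*(-4 - 1*(-5)) = U**2*(-4 + 5) = U**2*1 = U**2)
l = 441 (l = -42 + 7*(15**2 - 156) = -42 + 7*(225 - 156) = -42 + 7*69 = -42 + 483 = 441)
1/l = 1/441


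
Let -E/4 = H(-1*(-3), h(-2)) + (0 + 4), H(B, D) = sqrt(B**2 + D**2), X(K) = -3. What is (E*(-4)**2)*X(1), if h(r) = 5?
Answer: 768 + 192*sqrt(34) ≈ 1887.5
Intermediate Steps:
E = -16 - 4*sqrt(34) (E = -4*(sqrt((-1*(-3))**2 + 5**2) + (0 + 4)) = -4*(sqrt(3**2 + 25) + 4) = -4*(sqrt(9 + 25) + 4) = -4*(sqrt(34) + 4) = -4*(4 + sqrt(34)) = -16 - 4*sqrt(34) ≈ -39.324)
(E*(-4)**2)*X(1) = ((-16 - 4*sqrt(34))*(-4)**2)*(-3) = ((-16 - 4*sqrt(34))*16)*(-3) = (-256 - 64*sqrt(34))*(-3) = 768 + 192*sqrt(34)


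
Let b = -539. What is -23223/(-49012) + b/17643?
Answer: 383305921/864718716 ≈ 0.44327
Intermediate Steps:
-23223/(-49012) + b/17643 = -23223/(-49012) - 539/17643 = -23223*(-1/49012) - 539*1/17643 = 23223/49012 - 539/17643 = 383305921/864718716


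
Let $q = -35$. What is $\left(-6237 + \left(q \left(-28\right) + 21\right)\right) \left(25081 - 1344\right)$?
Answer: $-124286932$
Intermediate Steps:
$\left(-6237 + \left(q \left(-28\right) + 21\right)\right) \left(25081 - 1344\right) = \left(-6237 + \left(\left(-35\right) \left(-28\right) + 21\right)\right) \left(25081 - 1344\right) = \left(-6237 + \left(980 + 21\right)\right) 23737 = \left(-6237 + 1001\right) 23737 = \left(-5236\right) 23737 = -124286932$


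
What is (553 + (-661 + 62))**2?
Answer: 2116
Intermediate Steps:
(553 + (-661 + 62))**2 = (553 - 599)**2 = (-46)**2 = 2116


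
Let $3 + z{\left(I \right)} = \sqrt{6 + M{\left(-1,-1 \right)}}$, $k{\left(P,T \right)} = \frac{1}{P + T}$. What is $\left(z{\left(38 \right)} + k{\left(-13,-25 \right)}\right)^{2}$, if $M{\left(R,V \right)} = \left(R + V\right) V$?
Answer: $\frac{24777}{1444} - \frac{230 \sqrt{2}}{19} \approx 0.03916$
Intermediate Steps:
$M{\left(R,V \right)} = V \left(R + V\right)$
$z{\left(I \right)} = -3 + 2 \sqrt{2}$ ($z{\left(I \right)} = -3 + \sqrt{6 - \left(-1 - 1\right)} = -3 + \sqrt{6 - -2} = -3 + \sqrt{6 + 2} = -3 + \sqrt{8} = -3 + 2 \sqrt{2}$)
$\left(z{\left(38 \right)} + k{\left(-13,-25 \right)}\right)^{2} = \left(\left(-3 + 2 \sqrt{2}\right) + \frac{1}{-13 - 25}\right)^{2} = \left(\left(-3 + 2 \sqrt{2}\right) + \frac{1}{-38}\right)^{2} = \left(\left(-3 + 2 \sqrt{2}\right) - \frac{1}{38}\right)^{2} = \left(- \frac{115}{38} + 2 \sqrt{2}\right)^{2}$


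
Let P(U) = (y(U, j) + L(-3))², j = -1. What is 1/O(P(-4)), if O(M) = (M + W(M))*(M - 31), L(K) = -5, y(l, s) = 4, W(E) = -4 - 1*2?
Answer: 1/150 ≈ 0.0066667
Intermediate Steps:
W(E) = -6 (W(E) = -4 - 2 = -6)
P(U) = 1 (P(U) = (4 - 5)² = (-1)² = 1)
O(M) = (-31 + M)*(-6 + M) (O(M) = (M - 6)*(M - 31) = (-6 + M)*(-31 + M) = (-31 + M)*(-6 + M))
1/O(P(-4)) = 1/(186 + 1² - 37*1) = 1/(186 + 1 - 37) = 1/150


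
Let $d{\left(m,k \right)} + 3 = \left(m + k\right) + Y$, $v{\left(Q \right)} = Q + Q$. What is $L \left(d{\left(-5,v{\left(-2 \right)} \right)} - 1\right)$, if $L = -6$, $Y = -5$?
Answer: $108$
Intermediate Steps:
$v{\left(Q \right)} = 2 Q$
$d{\left(m,k \right)} = -8 + k + m$ ($d{\left(m,k \right)} = -3 - \left(5 - k - m\right) = -3 + \left(-5 + k + m\right) = -8 + k + m$)
$L \left(d{\left(-5,v{\left(-2 \right)} \right)} - 1\right) = - 6 \left(\left(-8 + 2 \left(-2\right) - 5\right) - 1\right) = - 6 \left(\left(-8 - 4 - 5\right) - 1\right) = - 6 \left(-17 - 1\right) = \left(-6\right) \left(-18\right) = 108$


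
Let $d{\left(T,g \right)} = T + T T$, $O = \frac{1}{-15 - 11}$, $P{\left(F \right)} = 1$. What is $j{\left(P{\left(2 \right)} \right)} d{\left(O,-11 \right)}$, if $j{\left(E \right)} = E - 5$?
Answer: $\frac{25}{169} \approx 0.14793$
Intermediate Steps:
$O = - \frac{1}{26}$ ($O = \frac{1}{-26} = - \frac{1}{26} \approx -0.038462$)
$d{\left(T,g \right)} = T + T^{2}$
$j{\left(E \right)} = -5 + E$
$j{\left(P{\left(2 \right)} \right)} d{\left(O,-11 \right)} = \left(-5 + 1\right) \left(- \frac{1 - \frac{1}{26}}{26}\right) = - 4 \left(\left(- \frac{1}{26}\right) \frac{25}{26}\right) = \left(-4\right) \left(- \frac{25}{676}\right) = \frac{25}{169}$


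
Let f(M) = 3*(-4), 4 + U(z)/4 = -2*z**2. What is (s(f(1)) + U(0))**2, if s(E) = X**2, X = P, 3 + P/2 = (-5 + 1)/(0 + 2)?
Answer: 7056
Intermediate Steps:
P = -10 (P = -6 + 2*((-5 + 1)/(0 + 2)) = -6 + 2*(-4/2) = -6 + 2*(-4*1/2) = -6 + 2*(-2) = -6 - 4 = -10)
U(z) = -16 - 8*z**2 (U(z) = -16 + 4*(-2*z**2) = -16 - 8*z**2)
X = -10
f(M) = -12
s(E) = 100 (s(E) = (-10)**2 = 100)
(s(f(1)) + U(0))**2 = (100 + (-16 - 8*0**2))**2 = (100 + (-16 - 8*0))**2 = (100 + (-16 + 0))**2 = (100 - 16)**2 = 84**2 = 7056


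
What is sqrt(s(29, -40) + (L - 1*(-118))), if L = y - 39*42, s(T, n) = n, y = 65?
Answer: I*sqrt(1495) ≈ 38.665*I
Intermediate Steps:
L = -1573 (L = 65 - 39*42 = 65 - 1638 = -1573)
sqrt(s(29, -40) + (L - 1*(-118))) = sqrt(-40 + (-1573 - 1*(-118))) = sqrt(-40 + (-1573 + 118)) = sqrt(-40 - 1455) = sqrt(-1495) = I*sqrt(1495)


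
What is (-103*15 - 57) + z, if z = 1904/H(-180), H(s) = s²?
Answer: -3243931/2025 ≈ -1601.9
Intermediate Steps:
z = 119/2025 (z = 1904/((-180)²) = 1904/32400 = 1904*(1/32400) = 119/2025 ≈ 0.058765)
(-103*15 - 57) + z = (-103*15 - 57) + 119/2025 = (-1545 - 57) + 119/2025 = -1602 + 119/2025 = -3243931/2025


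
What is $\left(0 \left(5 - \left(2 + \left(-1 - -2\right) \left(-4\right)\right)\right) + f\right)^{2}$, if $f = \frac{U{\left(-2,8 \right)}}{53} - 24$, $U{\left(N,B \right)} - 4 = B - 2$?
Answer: $\frac{1592644}{2809} \approx 566.98$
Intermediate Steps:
$U{\left(N,B \right)} = 2 + B$ ($U{\left(N,B \right)} = 4 + \left(B - 2\right) = 4 + \left(-2 + B\right) = 2 + B$)
$f = - \frac{1262}{53}$ ($f = \frac{2 + 8}{53} - 24 = 10 \cdot \frac{1}{53} - 24 = \frac{10}{53} - 24 = - \frac{1262}{53} \approx -23.811$)
$\left(0 \left(5 - \left(2 + \left(-1 - -2\right) \left(-4\right)\right)\right) + f\right)^{2} = \left(0 \left(5 - \left(2 + \left(-1 - -2\right) \left(-4\right)\right)\right) - \frac{1262}{53}\right)^{2} = \left(0 \left(5 - \left(2 + \left(-1 + 2\right) \left(-4\right)\right)\right) - \frac{1262}{53}\right)^{2} = \left(0 \left(5 - \left(2 + 1 \left(-4\right)\right)\right) - \frac{1262}{53}\right)^{2} = \left(0 \left(5 - \left(2 - 4\right)\right) - \frac{1262}{53}\right)^{2} = \left(0 \left(5 - -2\right) - \frac{1262}{53}\right)^{2} = \left(0 \left(5 + 2\right) - \frac{1262}{53}\right)^{2} = \left(0 \cdot 7 - \frac{1262}{53}\right)^{2} = \left(0 - \frac{1262}{53}\right)^{2} = \left(- \frac{1262}{53}\right)^{2} = \frac{1592644}{2809}$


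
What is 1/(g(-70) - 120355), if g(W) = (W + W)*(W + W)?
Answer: -1/100755 ≈ -9.9251e-6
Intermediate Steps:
g(W) = 4*W² (g(W) = (2*W)*(2*W) = 4*W²)
1/(g(-70) - 120355) = 1/(4*(-70)² - 120355) = 1/(4*4900 - 120355) = 1/(19600 - 120355) = 1/(-100755) = -1/100755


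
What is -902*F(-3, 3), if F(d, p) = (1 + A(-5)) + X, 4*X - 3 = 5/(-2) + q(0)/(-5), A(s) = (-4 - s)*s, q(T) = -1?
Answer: 69003/20 ≈ 3450.1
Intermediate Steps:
A(s) = s*(-4 - s)
X = 7/40 (X = ¾ + (5/(-2) - 1/(-5))/4 = ¾ + (5*(-½) - 1*(-⅕))/4 = ¾ + (-5/2 + ⅕)/4 = ¾ + (¼)*(-23/10) = ¾ - 23/40 = 7/40 ≈ 0.17500)
F(d, p) = -153/40 (F(d, p) = (1 - 1*(-5)*(4 - 5)) + 7/40 = (1 - 1*(-5)*(-1)) + 7/40 = (1 - 5) + 7/40 = -4 + 7/40 = -153/40)
-902*F(-3, 3) = -902*(-153/40) = 69003/20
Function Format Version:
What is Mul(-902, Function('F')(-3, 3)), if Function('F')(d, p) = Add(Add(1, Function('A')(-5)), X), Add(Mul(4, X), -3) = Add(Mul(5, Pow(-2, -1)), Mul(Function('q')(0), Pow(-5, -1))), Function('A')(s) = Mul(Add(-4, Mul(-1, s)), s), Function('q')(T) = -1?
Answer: Rational(69003, 20) ≈ 3450.1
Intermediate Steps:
Function('A')(s) = Mul(s, Add(-4, Mul(-1, s)))
X = Rational(7, 40) (X = Add(Rational(3, 4), Mul(Rational(1, 4), Add(Mul(5, Pow(-2, -1)), Mul(-1, Pow(-5, -1))))) = Add(Rational(3, 4), Mul(Rational(1, 4), Add(Mul(5, Rational(-1, 2)), Mul(-1, Rational(-1, 5))))) = Add(Rational(3, 4), Mul(Rational(1, 4), Add(Rational(-5, 2), Rational(1, 5)))) = Add(Rational(3, 4), Mul(Rational(1, 4), Rational(-23, 10))) = Add(Rational(3, 4), Rational(-23, 40)) = Rational(7, 40) ≈ 0.17500)
Function('F')(d, p) = Rational(-153, 40) (Function('F')(d, p) = Add(Add(1, Mul(-1, -5, Add(4, -5))), Rational(7, 40)) = Add(Add(1, Mul(-1, -5, -1)), Rational(7, 40)) = Add(Add(1, -5), Rational(7, 40)) = Add(-4, Rational(7, 40)) = Rational(-153, 40))
Mul(-902, Function('F')(-3, 3)) = Mul(-902, Rational(-153, 40)) = Rational(69003, 20)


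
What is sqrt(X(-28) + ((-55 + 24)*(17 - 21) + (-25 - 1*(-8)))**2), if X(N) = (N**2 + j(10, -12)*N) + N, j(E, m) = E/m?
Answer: sqrt(110055)/3 ≈ 110.58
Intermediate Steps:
X(N) = N**2 + N/6 (X(N) = (N**2 + (10/(-12))*N) + N = (N**2 + (10*(-1/12))*N) + N = (N**2 - 5*N/6) + N = N**2 + N/6)
sqrt(X(-28) + ((-55 + 24)*(17 - 21) + (-25 - 1*(-8)))**2) = sqrt(-28*(1/6 - 28) + ((-55 + 24)*(17 - 21) + (-25 - 1*(-8)))**2) = sqrt(-28*(-167/6) + (-31*(-4) + (-25 + 8))**2) = sqrt(2338/3 + (124 - 17)**2) = sqrt(2338/3 + 107**2) = sqrt(2338/3 + 11449) = sqrt(36685/3) = sqrt(110055)/3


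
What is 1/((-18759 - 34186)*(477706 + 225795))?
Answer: -1/37246860445 ≈ -2.6848e-11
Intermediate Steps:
1/((-18759 - 34186)*(477706 + 225795)) = 1/(-52945*703501) = 1/(-37246860445) = -1/37246860445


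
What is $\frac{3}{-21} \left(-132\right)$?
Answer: $\frac{132}{7} \approx 18.857$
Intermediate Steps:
$\frac{3}{-21} \left(-132\right) = 3 \left(- \frac{1}{21}\right) \left(-132\right) = \left(- \frac{1}{7}\right) \left(-132\right) = \frac{132}{7}$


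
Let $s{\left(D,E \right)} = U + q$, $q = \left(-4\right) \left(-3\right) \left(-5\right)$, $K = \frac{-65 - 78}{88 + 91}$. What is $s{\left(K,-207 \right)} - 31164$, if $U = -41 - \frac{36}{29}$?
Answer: $- \frac{906721}{29} \approx -31266.0$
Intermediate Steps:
$K = - \frac{143}{179} \approx -0.79888$
$U = - \frac{1225}{29}$ ($U = -41 - \frac{36}{29} = - \frac{1225}{29} \approx -42.241$)
$q = -60$ ($q = 12 \left(-5\right) = -60$)
$s{\left(D,E \right)} = - \frac{2965}{29}$ ($s{\left(D,E \right)} = - \frac{1225}{29} - 60 = - \frac{2965}{29}$)
$s{\left(K,-207 \right)} - 31164 = - \frac{2965}{29} - 31164 = - \frac{906721}{29}$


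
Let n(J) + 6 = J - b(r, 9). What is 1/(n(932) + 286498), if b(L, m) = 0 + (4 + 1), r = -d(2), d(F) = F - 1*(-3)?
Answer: 1/287419 ≈ 3.4792e-6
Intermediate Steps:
d(F) = 3 + F (d(F) = F + 3 = 3 + F)
r = -5 (r = -(3 + 2) = -1*5 = -5)
b(L, m) = 5 (b(L, m) = 0 + 5 = 5)
n(J) = -11 + J (n(J) = -6 + (J - 1*5) = -6 + (J - 5) = -6 + (-5 + J) = -11 + J)
1/(n(932) + 286498) = 1/((-11 + 932) + 286498) = 1/(921 + 286498) = 1/287419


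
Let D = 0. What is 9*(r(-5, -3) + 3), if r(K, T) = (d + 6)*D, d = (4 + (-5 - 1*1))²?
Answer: 27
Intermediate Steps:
d = 4 (d = (4 + (-5 - 1))² = (4 - 6)² = (-2)² = 4)
r(K, T) = 0 (r(K, T) = (4 + 6)*0 = 10*0 = 0)
9*(r(-5, -3) + 3) = 9*(0 + 3) = 9*3 = 27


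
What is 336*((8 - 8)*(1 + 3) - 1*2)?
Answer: -672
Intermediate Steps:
336*((8 - 8)*(1 + 3) - 1*2) = 336*(0*4 - 2) = 336*(0 - 2) = 336*(-2) = -672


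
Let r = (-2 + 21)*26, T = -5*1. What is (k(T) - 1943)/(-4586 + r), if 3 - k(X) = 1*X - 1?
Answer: 967/2046 ≈ 0.47263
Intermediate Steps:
T = -5
k(X) = 4 - X (k(X) = 3 - (1*X - 1) = 3 - (X - 1) = 3 - (-1 + X) = 3 + (1 - X) = 4 - X)
r = 494 (r = 19*26 = 494)
(k(T) - 1943)/(-4586 + r) = ((4 - 1*(-5)) - 1943)/(-4586 + 494) = ((4 + 5) - 1943)/(-4092) = (9 - 1943)*(-1/4092) = -1934*(-1/4092) = 967/2046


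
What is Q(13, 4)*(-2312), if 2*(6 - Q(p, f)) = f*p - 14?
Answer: 30056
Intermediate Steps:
Q(p, f) = 13 - f*p/2 (Q(p, f) = 6 - (f*p - 14)/2 = 6 - (-14 + f*p)/2 = 6 + (7 - f*p/2) = 13 - f*p/2)
Q(13, 4)*(-2312) = (13 - ½*4*13)*(-2312) = (13 - 26)*(-2312) = -13*(-2312) = 30056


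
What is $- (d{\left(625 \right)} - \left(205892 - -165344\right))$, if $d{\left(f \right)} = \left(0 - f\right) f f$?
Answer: $244511861$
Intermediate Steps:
$d{\left(f \right)} = - f^{3}$ ($d{\left(f \right)} = - f f f = - f^{2} f = - f^{3}$)
$- (d{\left(625 \right)} - \left(205892 - -165344\right)) = - (- 625^{3} - \left(205892 - -165344\right)) = - (\left(-1\right) 244140625 - \left(205892 + 165344\right)) = - (-244140625 - 371236) = \left(-1\right) \left(-244511861\right) = 244511861$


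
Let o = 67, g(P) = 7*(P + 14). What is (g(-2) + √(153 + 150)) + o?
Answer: 151 + √303 ≈ 168.41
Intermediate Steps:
g(P) = 98 + 7*P (g(P) = 7*(14 + P) = 98 + 7*P)
(g(-2) + √(153 + 150)) + o = ((98 + 7*(-2)) + √(153 + 150)) + 67 = ((98 - 14) + √303) + 67 = (84 + √303) + 67 = 151 + √303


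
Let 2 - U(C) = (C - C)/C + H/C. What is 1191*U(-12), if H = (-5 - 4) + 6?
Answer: 8337/4 ≈ 2084.3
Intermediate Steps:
H = -3 (H = -9 + 6 = -3)
U(C) = 2 + 3/C (U(C) = 2 - ((C - C)/C - 3/C) = 2 - (0/C - 3/C) = 2 - (0 - 3/C) = 2 - (-3)/C = 2 + 3/C)
1191*U(-12) = 1191*(2 + 3/(-12)) = 1191*(2 + 3*(-1/12)) = 1191*(2 - 1/4) = 1191*(7/4) = 8337/4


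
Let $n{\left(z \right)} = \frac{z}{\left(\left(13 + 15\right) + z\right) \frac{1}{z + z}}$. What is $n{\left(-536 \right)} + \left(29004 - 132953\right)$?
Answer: $- \frac{13345171}{127} \approx -1.0508 \cdot 10^{5}$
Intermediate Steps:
$n{\left(z \right)} = \frac{2 z^{2}}{28 + z}$ ($n{\left(z \right)} = \frac{z}{\left(28 + z\right) \frac{1}{2 z}} = \frac{z}{\frac{1}{2} \frac{1}{z} \left(28 + z\right)} = z \frac{2 z}{28 + z} = \frac{2 z^{2}}{28 + z}$)
$n{\left(-536 \right)} + \left(29004 - 132953\right) = \frac{2 \left(-536\right)^{2}}{28 - 536} + \left(29004 - 132953\right) = 2 \cdot 287296 \frac{1}{-508} - 103949 = 2 \cdot 287296 \left(- \frac{1}{508}\right) - 103949 = - \frac{143648}{127} - 103949 = - \frac{13345171}{127}$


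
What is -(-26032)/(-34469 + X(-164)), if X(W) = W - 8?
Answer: -26032/34641 ≈ -0.75148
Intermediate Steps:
X(W) = -8 + W
-(-26032)/(-34469 + X(-164)) = -(-26032)/(-34469 + (-8 - 164)) = -(-26032)/(-34469 - 172) = -(-26032)/(-34641) = -(-26032)*(-1)/34641 = -1*26032/34641 = -26032/34641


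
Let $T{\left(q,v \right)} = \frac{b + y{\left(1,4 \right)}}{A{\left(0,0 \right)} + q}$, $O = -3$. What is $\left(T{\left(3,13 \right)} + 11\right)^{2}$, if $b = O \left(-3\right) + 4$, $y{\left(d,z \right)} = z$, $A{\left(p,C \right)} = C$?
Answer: $\frac{2500}{9} \approx 277.78$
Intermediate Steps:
$b = 13$ ($b = \left(-3\right) \left(-3\right) + 4 = 9 + 4 = 13$)
$T{\left(q,v \right)} = \frac{17}{q}$ ($T{\left(q,v \right)} = \frac{13 + 4}{0 + q} = \frac{17}{q}$)
$\left(T{\left(3,13 \right)} + 11\right)^{2} = \left(\frac{17}{3} + 11\right)^{2} = \left(\frac{50}{3}\right)^{2} = \frac{2500}{9}$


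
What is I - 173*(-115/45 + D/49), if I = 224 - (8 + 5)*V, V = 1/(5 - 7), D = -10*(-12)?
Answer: 219563/882 ≈ 248.94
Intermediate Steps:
D = 120
V = -½ (V = 1/(-2) = -½ ≈ -0.50000)
I = 461/2 (I = 224 - (8 + 5)*(-1)/2 = 224 - 13*(-1)/2 = 224 - 1*(-13/2) = 224 + 13/2 = 461/2 ≈ 230.50)
I - 173*(-115/45 + D/49) = 461/2 - 173*(-115/45 + 120/49) = 461/2 - 173*(-115*1/45 + 120*(1/49)) = 461/2 - 173*(-23/9 + 120/49) = 461/2 - 173*(-47/441) = 461/2 + 8131/441 = 219563/882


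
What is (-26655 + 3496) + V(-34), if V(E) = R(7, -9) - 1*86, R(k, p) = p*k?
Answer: -23308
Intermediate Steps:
R(k, p) = k*p
V(E) = -149 (V(E) = 7*(-9) - 1*86 = -63 - 86 = -149)
(-26655 + 3496) + V(-34) = (-26655 + 3496) - 149 = -23159 - 149 = -23308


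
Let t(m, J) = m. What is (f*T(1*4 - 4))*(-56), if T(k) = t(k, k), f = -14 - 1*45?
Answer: 0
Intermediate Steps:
f = -59 (f = -14 - 45 = -59)
T(k) = k
(f*T(1*4 - 4))*(-56) = -59*(1*4 - 4)*(-56) = -59*(4 - 4)*(-56) = -59*0*(-56) = 0*(-56) = 0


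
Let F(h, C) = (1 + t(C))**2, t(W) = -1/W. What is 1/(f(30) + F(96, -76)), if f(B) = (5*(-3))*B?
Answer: -5776/2593271 ≈ -0.0022273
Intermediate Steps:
f(B) = -15*B
F(h, C) = (1 - 1/C)**2
1/(f(30) + F(96, -76)) = 1/(-15*30 + (-1 - 76)**2/(-76)**2) = 1/(-450 + (1/5776)*(-77)**2) = 1/(-450 + (1/5776)*5929) = 1/(-450 + 5929/5776) = 1/(-2593271/5776) = -5776/2593271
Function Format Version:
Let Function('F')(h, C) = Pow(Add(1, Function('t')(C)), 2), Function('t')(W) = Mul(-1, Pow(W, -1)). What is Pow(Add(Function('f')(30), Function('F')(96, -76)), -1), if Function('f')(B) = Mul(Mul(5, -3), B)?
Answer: Rational(-5776, 2593271) ≈ -0.0022273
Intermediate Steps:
Function('f')(B) = Mul(-15, B)
Function('F')(h, C) = Pow(Add(1, Mul(-1, Pow(C, -1))), 2)
Pow(Add(Function('f')(30), Function('F')(96, -76)), -1) = Pow(Add(Mul(-15, 30), Mul(Pow(-76, -2), Pow(Add(-1, -76), 2))), -1) = Pow(Add(-450, Mul(Rational(1, 5776), Pow(-77, 2))), -1) = Pow(Add(-450, Mul(Rational(1, 5776), 5929)), -1) = Pow(Add(-450, Rational(5929, 5776)), -1) = Pow(Rational(-2593271, 5776), -1) = Rational(-5776, 2593271)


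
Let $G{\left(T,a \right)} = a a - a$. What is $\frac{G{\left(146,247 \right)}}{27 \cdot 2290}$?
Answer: $\frac{10127}{10305} \approx 0.98273$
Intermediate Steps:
$G{\left(T,a \right)} = a^{2} - a$
$\frac{G{\left(146,247 \right)}}{27 \cdot 2290} = \frac{247 \left(-1 + 247\right)}{27 \cdot 2290} = \frac{247 \cdot 246}{61830} = 60762 \cdot \frac{1}{61830} = \frac{10127}{10305}$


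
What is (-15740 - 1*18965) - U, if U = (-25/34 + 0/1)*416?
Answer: -584785/17 ≈ -34399.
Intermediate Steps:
U = -5200/17 (U = (-25*1/34 + 0*1)*416 = (-25/34 + 0)*416 = -25/34*416 = -5200/17 ≈ -305.88)
(-15740 - 1*18965) - U = (-15740 - 1*18965) - 1*(-5200/17) = (-15740 - 18965) + 5200/17 = -34705 + 5200/17 = -584785/17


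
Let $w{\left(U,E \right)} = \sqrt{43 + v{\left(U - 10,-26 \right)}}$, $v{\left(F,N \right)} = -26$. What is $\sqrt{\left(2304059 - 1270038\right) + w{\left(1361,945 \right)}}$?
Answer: $\sqrt{1034021 + \sqrt{17}} \approx 1016.9$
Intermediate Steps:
$w{\left(U,E \right)} = \sqrt{17}$ ($w{\left(U,E \right)} = \sqrt{43 - 26} = \sqrt{17}$)
$\sqrt{\left(2304059 - 1270038\right) + w{\left(1361,945 \right)}} = \sqrt{\left(2304059 - 1270038\right) + \sqrt{17}} = \sqrt{1034021 + \sqrt{17}}$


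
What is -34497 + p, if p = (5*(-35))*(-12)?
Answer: -32397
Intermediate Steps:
p = 2100 (p = -175*(-12) = 2100)
-34497 + p = -34497 + 2100 = -32397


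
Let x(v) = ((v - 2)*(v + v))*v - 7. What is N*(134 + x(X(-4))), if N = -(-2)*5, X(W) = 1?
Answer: 1250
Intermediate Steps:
x(v) = -7 + 2*v²*(-2 + v) (x(v) = ((-2 + v)*(2*v))*v - 7 = (2*v*(-2 + v))*v - 7 = 2*v²*(-2 + v) - 7 = -7 + 2*v²*(-2 + v))
N = 10 (N = -1*(-10) = 10)
N*(134 + x(X(-4))) = 10*(134 + (-7 - 4*1² + 2*1³)) = 10*(134 + (-7 - 4*1 + 2*1)) = 10*(134 + (-7 - 4 + 2)) = 10*(134 - 9) = 10*125 = 1250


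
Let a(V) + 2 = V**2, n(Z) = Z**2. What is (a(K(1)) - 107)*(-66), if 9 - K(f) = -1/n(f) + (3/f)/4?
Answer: 12375/8 ≈ 1546.9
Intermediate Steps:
K(f) = 9 + f**(-2) - 3/(4*f) (K(f) = 9 - (-1/(f**2) + (3/f)/4) = 9 - (-1/f**2 + (3/f)*(1/4)) = 9 - (-1/f**2 + 3/(4*f)) = 9 + (f**(-2) - 3/(4*f)) = 9 + f**(-2) - 3/(4*f))
a(V) = -2 + V**2
(a(K(1)) - 107)*(-66) = ((-2 + (9 + 1**(-2) - 3/4/1)**2) - 107)*(-66) = ((-2 + (9 + 1 - 3/4*1)**2) - 107)*(-66) = ((-2 + (9 + 1 - 3/4)**2) - 107)*(-66) = ((-2 + (37/4)**2) - 107)*(-66) = ((-2 + 1369/16) - 107)*(-66) = (1337/16 - 107)*(-66) = -375/16*(-66) = 12375/8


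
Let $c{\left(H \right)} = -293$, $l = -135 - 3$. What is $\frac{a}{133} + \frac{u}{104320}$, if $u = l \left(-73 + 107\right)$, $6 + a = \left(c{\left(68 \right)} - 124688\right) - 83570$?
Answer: $- \frac{5439322569}{3468640} \approx -1568.1$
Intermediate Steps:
$l = -138$ ($l = -135 - 3 = -138$)
$a = -208557$ ($a = -6 - 208551 = -208557$)
$u = -4692$ ($u = - 138 \left(-73 + 107\right) = \left(-138\right) 34 = -4692$)
$\frac{a}{133} + \frac{u}{104320} = - \frac{208557}{133} - \frac{4692}{104320} = \left(-208557\right) \frac{1}{133} - \frac{1173}{26080} = - \frac{208557}{133} - \frac{1173}{26080} = - \frac{5439322569}{3468640}$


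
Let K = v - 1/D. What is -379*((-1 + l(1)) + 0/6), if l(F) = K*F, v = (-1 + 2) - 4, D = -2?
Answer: 2653/2 ≈ 1326.5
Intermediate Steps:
v = -3 (v = 1 - 4 = -3)
K = -5/2 (K = -3 - 1/(-2) = -3 - 1*(-½) = -3 + ½ = -5/2 ≈ -2.5000)
l(F) = -5*F/2
-379*((-1 + l(1)) + 0/6) = -379*((-1 - 5/2*1) + 0/6) = -379*((-1 - 5/2) + 0*(⅙)) = -379*(-7/2 + 0) = -379*(-7/2) = 2653/2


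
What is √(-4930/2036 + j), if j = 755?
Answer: 15*√3466290/1018 ≈ 27.433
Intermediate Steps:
√(-4930/2036 + j) = √(-4930/2036 + 755) = √(-4930*1/2036 + 755) = √(-2465/1018 + 755) = √(766125/1018) = 15*√3466290/1018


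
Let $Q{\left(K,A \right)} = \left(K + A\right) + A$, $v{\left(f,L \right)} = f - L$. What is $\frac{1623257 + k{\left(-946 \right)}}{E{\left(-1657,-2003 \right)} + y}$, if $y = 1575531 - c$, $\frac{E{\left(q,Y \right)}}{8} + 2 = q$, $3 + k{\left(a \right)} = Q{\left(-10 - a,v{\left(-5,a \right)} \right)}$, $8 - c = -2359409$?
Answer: $- \frac{813036}{398579} \approx -2.0398$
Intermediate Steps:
$c = 2359417$ ($c = 8 - -2359409 = 8 + 2359409 = 2359417$)
$Q{\left(K,A \right)} = K + 2 A$ ($Q{\left(K,A \right)} = \left(A + K\right) + A = K + 2 A$)
$k{\left(a \right)} = -23 - 3 a$ ($k{\left(a \right)} = -3 - \left(10 + a - 2 \left(-5 - a\right)\right) = -3 - \left(20 + 3 a\right) = -23 - 3 a$)
$E{\left(q,Y \right)} = -16 + 8 q$
$y = -783886$ ($y = 1575531 - 2359417 = -783886$)
$\frac{1623257 + k{\left(-946 \right)}}{E{\left(-1657,-2003 \right)} + y} = \frac{1623257 - -2815}{\left(-16 + 8 \left(-1657\right)\right) - 783886} = \frac{1623257 + \left(-23 + 2838\right)}{\left(-16 - 13256\right) - 783886} = \frac{1623257 + 2815}{-13272 - 783886} = \frac{1626072}{-797158} = 1626072 \left(- \frac{1}{797158}\right) = - \frac{813036}{398579}$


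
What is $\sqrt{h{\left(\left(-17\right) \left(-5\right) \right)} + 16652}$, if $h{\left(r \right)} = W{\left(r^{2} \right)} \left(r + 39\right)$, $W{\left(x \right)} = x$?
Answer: $2 \sqrt{228138} \approx 955.28$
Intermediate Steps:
$h{\left(r \right)} = r^{2} \left(39 + r\right)$ ($h{\left(r \right)} = r^{2} \left(r + 39\right) = r^{2} \left(39 + r\right)$)
$\sqrt{h{\left(\left(-17\right) \left(-5\right) \right)} + 16652} = \sqrt{\left(\left(-17\right) \left(-5\right)\right)^{2} \left(39 - -85\right) + 16652} = \sqrt{85^{2} \left(39 + 85\right) + 16652} = \sqrt{7225 \cdot 124 + 16652} = \sqrt{895900 + 16652} = \sqrt{912552} = 2 \sqrt{228138}$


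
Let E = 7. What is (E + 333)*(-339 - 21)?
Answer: -122400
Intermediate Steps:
(E + 333)*(-339 - 21) = (7 + 333)*(-339 - 21) = 340*(-360) = -122400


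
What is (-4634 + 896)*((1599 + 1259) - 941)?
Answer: -7165746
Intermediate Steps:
(-4634 + 896)*((1599 + 1259) - 941) = -3738*(2858 - 941) = -3738*1917 = -7165746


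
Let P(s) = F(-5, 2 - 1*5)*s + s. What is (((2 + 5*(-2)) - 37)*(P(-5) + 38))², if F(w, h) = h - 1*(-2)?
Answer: 2924100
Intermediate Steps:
F(w, h) = 2 + h (F(w, h) = h + 2 = 2 + h)
P(s) = 0 (P(s) = (2 + (2 - 1*5))*s + s = (2 + (2 - 5))*s + s = (2 - 3)*s + s = -s + s = 0)
(((2 + 5*(-2)) - 37)*(P(-5) + 38))² = (((2 + 5*(-2)) - 37)*(0 + 38))² = (((2 - 10) - 37)*38)² = ((-8 - 37)*38)² = (-45*38)² = (-1710)² = 2924100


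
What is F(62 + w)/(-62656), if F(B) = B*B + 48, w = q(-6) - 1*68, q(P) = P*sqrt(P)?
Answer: 3/1424 - 9*I*sqrt(6)/7832 ≈ 0.0021067 - 0.0028148*I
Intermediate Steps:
q(P) = P**(3/2)
w = -68 - 6*I*sqrt(6) (w = (-6)**(3/2) - 1*68 = -6*I*sqrt(6) - 68 = -68 - 6*I*sqrt(6) ≈ -68.0 - 14.697*I)
F(B) = 48 + B**2 (F(B) = B**2 + 48 = 48 + B**2)
F(62 + w)/(-62656) = (48 + (62 + (-68 - 6*I*sqrt(6)))**2)/(-62656) = (48 + (-6 - 6*I*sqrt(6))**2)*(-1/62656) = -3/3916 - (-6 - 6*I*sqrt(6))**2/62656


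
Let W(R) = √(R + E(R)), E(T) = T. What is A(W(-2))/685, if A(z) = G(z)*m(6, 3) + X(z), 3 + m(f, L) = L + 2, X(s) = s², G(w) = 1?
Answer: -2/685 ≈ -0.0029197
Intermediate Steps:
m(f, L) = -1 + L (m(f, L) = -3 + (L + 2) = -3 + (2 + L) = -1 + L)
W(R) = √2*√R (W(R) = √(R + R) = √(2*R) = √2*√R)
A(z) = 2 + z² (A(z) = 1*(-1 + 3) + z² = 1*2 + z² = 2 + z²)
A(W(-2))/685 = (2 + (√2*√(-2))²)/685 = (2 + (√2*(I*√2))²)*(1/685) = (2 + (2*I)²)*(1/685) = (2 - 4)*(1/685) = -2*1/685 = -2/685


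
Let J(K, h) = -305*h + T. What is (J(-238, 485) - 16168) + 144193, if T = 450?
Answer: -19450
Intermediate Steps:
J(K, h) = 450 - 305*h (J(K, h) = -305*h + 450 = 450 - 305*h)
(J(-238, 485) - 16168) + 144193 = ((450 - 305*485) - 16168) + 144193 = ((450 - 147925) - 16168) + 144193 = (-147475 - 16168) + 144193 = -163643 + 144193 = -19450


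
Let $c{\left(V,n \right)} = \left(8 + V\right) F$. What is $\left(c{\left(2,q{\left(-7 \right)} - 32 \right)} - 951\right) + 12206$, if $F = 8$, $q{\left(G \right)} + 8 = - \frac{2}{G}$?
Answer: $11335$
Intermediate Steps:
$q{\left(G \right)} = -8 - \frac{2}{G}$
$c{\left(V,n \right)} = 64 + 8 V$ ($c{\left(V,n \right)} = \left(8 + V\right) 8 = 64 + 8 V$)
$\left(c{\left(2,q{\left(-7 \right)} - 32 \right)} - 951\right) + 12206 = \left(\left(64 + 8 \cdot 2\right) - 951\right) + 12206 = \left(\left(64 + 16\right) - 951\right) + 12206 = \left(80 - 951\right) + 12206 = -871 + 12206 = 11335$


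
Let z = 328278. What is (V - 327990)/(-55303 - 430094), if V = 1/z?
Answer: 107671901219/159345156366 ≈ 0.67571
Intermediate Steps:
V = 1/328278 ≈ 3.0462e-6
(V - 327990)/(-55303 - 430094) = (1/328278 - 327990)/(-55303 - 430094) = -107671901219/328278/(-485397) = -107671901219/328278*(-1/485397) = 107671901219/159345156366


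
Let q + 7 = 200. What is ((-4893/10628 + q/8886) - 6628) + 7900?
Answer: 60043385491/47220204 ≈ 1271.6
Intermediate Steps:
q = 193 (q = -7 + 200 = 193)
((-4893/10628 + q/8886) - 6628) + 7900 = ((-4893/10628 + 193/8886) - 6628) + 7900 = (-20713997/47220204 - 6628) + 7900 = -312996226109/47220204 + 7900 = 60043385491/47220204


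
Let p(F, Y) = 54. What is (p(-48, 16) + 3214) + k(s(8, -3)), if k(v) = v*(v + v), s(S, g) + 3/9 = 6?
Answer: 29990/9 ≈ 3332.2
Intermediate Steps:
s(S, g) = 17/3 (s(S, g) = -⅓ + 6 = 17/3)
k(v) = 2*v² (k(v) = v*(2*v) = 2*v²)
(p(-48, 16) + 3214) + k(s(8, -3)) = (54 + 3214) + 2*(17/3)² = 3268 + 2*(289/9) = 3268 + 578/9 = 29990/9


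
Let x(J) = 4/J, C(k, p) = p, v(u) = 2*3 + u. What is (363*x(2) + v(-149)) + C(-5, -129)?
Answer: 454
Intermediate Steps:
v(u) = 6 + u
(363*x(2) + v(-149)) + C(-5, -129) = (363*(4/2) + (6 - 149)) - 129 = (363*(4*(½)) - 143) - 129 = (363*2 - 143) - 129 = (726 - 143) - 129 = 583 - 129 = 454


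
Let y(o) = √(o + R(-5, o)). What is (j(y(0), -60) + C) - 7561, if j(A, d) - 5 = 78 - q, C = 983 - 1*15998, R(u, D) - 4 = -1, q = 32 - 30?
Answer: -22495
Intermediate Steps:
q = 2
R(u, D) = 3 (R(u, D) = 4 - 1 = 3)
y(o) = √(3 + o) (y(o) = √(o + 3) = √(3 + o))
C = -15015 (C = 983 - 15998 = -15015)
j(A, d) = 81 (j(A, d) = 5 + (78 - 1*2) = 5 + (78 - 2) = 5 + 76 = 81)
(j(y(0), -60) + C) - 7561 = (81 - 15015) - 7561 = -14934 - 7561 = -22495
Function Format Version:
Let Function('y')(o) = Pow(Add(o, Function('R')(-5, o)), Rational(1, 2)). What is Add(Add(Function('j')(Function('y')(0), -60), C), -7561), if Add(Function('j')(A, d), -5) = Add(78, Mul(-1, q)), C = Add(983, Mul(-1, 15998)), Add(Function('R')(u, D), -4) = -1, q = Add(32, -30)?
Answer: -22495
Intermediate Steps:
q = 2
Function('R')(u, D) = 3 (Function('R')(u, D) = Add(4, -1) = 3)
Function('y')(o) = Pow(Add(3, o), Rational(1, 2)) (Function('y')(o) = Pow(Add(o, 3), Rational(1, 2)) = Pow(Add(3, o), Rational(1, 2)))
C = -15015 (C = Add(983, -15998) = -15015)
Function('j')(A, d) = 81 (Function('j')(A, d) = Add(5, Add(78, Mul(-1, 2))) = Add(5, Add(78, -2)) = Add(5, 76) = 81)
Add(Add(Function('j')(Function('y')(0), -60), C), -7561) = Add(Add(81, -15015), -7561) = Add(-14934, -7561) = -22495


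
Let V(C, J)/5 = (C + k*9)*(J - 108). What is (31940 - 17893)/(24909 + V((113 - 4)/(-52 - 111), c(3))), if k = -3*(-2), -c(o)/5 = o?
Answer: -2289661/1286028 ≈ -1.7804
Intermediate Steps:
c(o) = -5*o
k = 6
V(C, J) = 5*(-108 + J)*(54 + C) (V(C, J) = 5*((C + 6*9)*(J - 108)) = 5*((C + 54)*(-108 + J)) = 5*((54 + C)*(-108 + J)) = 5*((-108 + J)*(54 + C)) = 5*(-108 + J)*(54 + C))
(31940 - 17893)/(24909 + V((113 - 4)/(-52 - 111), c(3))) = (31940 - 17893)/(24909 + (-29160 - 540*(113 - 4)/(-52 - 111) + 270*(-5*3) + 5*((113 - 4)/(-52 - 111))*(-5*3))) = 14047/(24909 + (-29160 - 58860/(-163) + 270*(-15) + 5*(109/(-163))*(-15))) = 14047/(24909 + (-29160 - 58860*(-1)/163 - 4050 + 5*(109*(-1/163))*(-15))) = 14047/(24909 + (-29160 - 540*(-109/163) - 4050 + 5*(-109/163)*(-15))) = 14047/(24909 + (-29160 + 58860/163 - 4050 + 8175/163)) = 14047/(24909 - 5346195/163) = 14047/(-1286028/163) = 14047*(-163/1286028) = -2289661/1286028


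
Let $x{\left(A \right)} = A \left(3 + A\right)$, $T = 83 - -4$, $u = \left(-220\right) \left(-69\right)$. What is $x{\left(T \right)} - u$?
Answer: $-7350$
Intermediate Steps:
$u = 15180$
$T = 87$ ($T = 83 + 4 = 87$)
$x{\left(T \right)} - u = 87 \left(3 + 87\right) - 15180 = 87 \cdot 90 - 15180 = 7830 - 15180 = -7350$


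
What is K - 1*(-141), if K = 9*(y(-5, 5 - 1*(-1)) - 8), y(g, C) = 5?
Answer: 114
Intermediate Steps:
K = -27 (K = 9*(5 - 8) = 9*(-3) = -27)
K - 1*(-141) = -27 - 1*(-141) = -27 + 141 = 114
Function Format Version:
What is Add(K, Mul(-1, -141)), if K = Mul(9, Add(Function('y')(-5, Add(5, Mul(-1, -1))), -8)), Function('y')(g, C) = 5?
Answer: 114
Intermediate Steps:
K = -27 (K = Mul(9, Add(5, -8)) = Mul(9, -3) = -27)
Add(K, Mul(-1, -141)) = Add(-27, Mul(-1, -141)) = Add(-27, 141) = 114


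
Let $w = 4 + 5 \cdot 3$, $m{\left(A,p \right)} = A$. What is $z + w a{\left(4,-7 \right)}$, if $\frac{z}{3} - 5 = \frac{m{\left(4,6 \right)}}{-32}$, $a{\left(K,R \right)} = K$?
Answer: $\frac{725}{8} \approx 90.625$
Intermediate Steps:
$w = 19$ ($w = 4 + 15 = 19$)
$z = \frac{117}{8}$ ($z = 15 + 3 \frac{4}{-32} = 15 + 3 \cdot 4 \left(- \frac{1}{32}\right) = 15 + 3 \left(- \frac{1}{8}\right) = 15 - \frac{3}{8} = \frac{117}{8} \approx 14.625$)
$z + w a{\left(4,-7 \right)} = \frac{117}{8} + 19 \cdot 4 = \frac{117}{8} + 76 = \frac{725}{8}$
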